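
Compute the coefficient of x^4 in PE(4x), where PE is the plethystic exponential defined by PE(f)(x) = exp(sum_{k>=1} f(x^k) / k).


With f(x) = 4x, the exponent is sum_{k>=1} 4 x^k / k = 4 * (-ln(1 - x)). Exponentiating:
PE(4x) = exp(-4 ln(1 - x)) = 1/(1 - x)^4.
By the negative binomial expansion, [x^n] 1/(1 - x)^4 = C(n + 3, 3).
For n = 4: C(7, 3) = 35.

35


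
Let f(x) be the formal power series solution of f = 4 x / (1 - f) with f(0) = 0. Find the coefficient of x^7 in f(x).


Apply Lagrange inversion: f = 4 x * phi(f) with phi(t) = 1/(1 - t), so
[x^n] f = 4^n * (1/n) [t^(n-1)] phi(t)^n = 4^n * (1/n) [t^(n-1)] (1 - t)^(-n) = 4^n * (1/n) C(2n - 2, n - 1) = 4^n * C_{n-1}.
For n = 7: C_6 = C(12, 6) / 7 = 924/7 = 132.
With the 4^7 = 16384 factor, the coefficient is 16384 * 132 = 2162688.

2162688


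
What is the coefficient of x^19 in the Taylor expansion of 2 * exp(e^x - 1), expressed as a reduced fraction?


exp(e^x - 1) = sum_{k>=0} Bell_k x^k / k!, where Bell_k is the k-th Bell number.
So the coefficient of x^19 is 2 * Bell_19 / 19!.
Computing: Bell_19 = 5832742205057 and 19! = 121645100408832000, giving
2 * 5832742205057/121645100408832000 = 5832742205057/60822550204416000.

5832742205057/60822550204416000


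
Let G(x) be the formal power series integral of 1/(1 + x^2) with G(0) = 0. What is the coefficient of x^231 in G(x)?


1/(1 + x^2) = sum_{j>=0} (-1)^j x^(2j). Integrating termwise with G(0) = 0:
G(x) = sum_{j>=0} (-1)^j x^(2j+1) / (2j+1) = arctan(x).
Only odd powers are nonzero. For x^231 write 231 = 2*115 + 1, giving
(-1)^115 / 231 = -1/231 = -1/231.

-1/231


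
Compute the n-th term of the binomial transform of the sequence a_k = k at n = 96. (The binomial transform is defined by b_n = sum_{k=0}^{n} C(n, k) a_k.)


With a_k = k, b_n = sum_{k=0}^{n} C(n, k) k. Using k * C(n, k) = n * C(n-1, k-1) gives b_n = n * sum_{k>=1} C(n-1, k-1) = n * 2^(n-1).
For n = 96: 96 * 2^95 = 96 * 39614081257132168796771975168 = 3802951800684688204490109616128.

3802951800684688204490109616128


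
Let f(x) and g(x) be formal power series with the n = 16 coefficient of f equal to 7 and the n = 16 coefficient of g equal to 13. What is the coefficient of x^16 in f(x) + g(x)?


Addition of formal power series is termwise.
The coefficient of x^16 in f + g = 7 + 13
= 20

20


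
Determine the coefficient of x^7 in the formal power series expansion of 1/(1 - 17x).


The geometric series identity gives 1/(1 - c x) = sum_{k>=0} c^k x^k, so the coefficient of x^k is c^k.
Here c = 17 and k = 7.
Computing: 17^7 = 410338673

410338673


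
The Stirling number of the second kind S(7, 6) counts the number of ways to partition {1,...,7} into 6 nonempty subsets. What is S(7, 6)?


Using the explicit formula S(n,k) = (1/k!) sum_{j=0}^{k} (-1)^(k-j) C(k,j) j^n:
S(7, 6) = 21
Equivalently, S(n,k) is n! times the coefficient of x^n in the EGF (e^x - 1)^k / k!.

21


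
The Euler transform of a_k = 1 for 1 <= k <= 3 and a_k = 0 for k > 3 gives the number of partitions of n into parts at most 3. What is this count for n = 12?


Partitions of 12 into parts at most 3:
Using generating function (1-x)^(-1)(1-x^2)^(-1)(1-x^3)^(-1),
the coefficient of x^12 = 19

19


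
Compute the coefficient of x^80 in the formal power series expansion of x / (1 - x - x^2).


Let f(x) = sum_{k>=0} a_k x^k. Multiplying f(x) * (1 - x - x^2) = x and matching coefficients gives a_0 = 0, a_1 = 1, and a_k = a_{k-1} + a_{k-2} for k >= 2. These are the Fibonacci numbers F_k.
Iterating from F_0 = 0, F_1 = 1:
F_0=0, F_1=1, F_2=1, F_3=2, F_4=3, F_5=5, F_6=8, F_7=13, F_8=21, F_9=34, ...
F_80 = 23416728348467685.

23416728348467685


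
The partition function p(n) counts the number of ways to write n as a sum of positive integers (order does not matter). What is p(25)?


Using the generating function prod_{k>=1} 1/(1-x^k), we compute p(25).
By dynamic programming over parts 1 through 25:
p(25) = 1958

1958


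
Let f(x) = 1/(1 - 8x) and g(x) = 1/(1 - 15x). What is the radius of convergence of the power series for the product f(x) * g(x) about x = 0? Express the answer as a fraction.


The radius of 1/(1 - 8x) is 1/8 (nearest singularity at x = 1/8), and the radius of 1/(1 - 15x) is 1/15.
The product f(x)*g(x) = 1/((1 - 8x)(1 - 15x)) has singularities at both 1/8 and 1/15, so its radius of convergence is the distance to the nearest one:
min(1/8, 1/15) = 1/15.

1/15


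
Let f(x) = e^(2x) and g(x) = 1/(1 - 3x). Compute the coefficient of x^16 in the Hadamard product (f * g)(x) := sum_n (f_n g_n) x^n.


Expanding: f_k = 2^k/k! (from e^(2x)) and g_k = 3^k (from 1/(1 - 3x)). So the Hadamard coefficient (f * g)_k = 2^k 3^k / k! = (6)^k / k!.
For k = 16: 6^16/16! = 2821109907456/20922789888000 = 118098/875875.

118098/875875


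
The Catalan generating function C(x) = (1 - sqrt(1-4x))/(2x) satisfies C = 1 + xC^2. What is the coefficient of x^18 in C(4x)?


Substituting x -> 4x scales the n-th coefficient by 4^n, so [x^18] C(4x) = 4^18 * C_18.
C_18 = C(2*18, 18)/(19) = 9075135300/19 = 477638700.
So 4^18 * 477638700 = 68719476736 * 477638700 = 32823081532863283200.

32823081532863283200


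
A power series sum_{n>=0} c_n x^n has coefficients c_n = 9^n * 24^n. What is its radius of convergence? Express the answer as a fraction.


By the root test (Cauchy-Hadamard), the radius is R = 1 / limsup_n |c_n|^(1/n).
Here |c_n|^(1/n) = (9^n * 24^n)^(1/n) = 9 * 24 = 216 for all n.
So R = 1/216 = 1/216.

1/216


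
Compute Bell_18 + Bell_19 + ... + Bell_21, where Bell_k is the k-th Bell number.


Recall Bell_k counts set partitions of a k-set (with Bell_0 = 1 by convention).
Bell_18 through Bell_21: 682076806159, 5832742205057, 51724158235372, 474869816156751
Sum = 682076806159 + 5832742205057 + 51724158235372 + 474869816156751 = 533108793403339.

533108793403339


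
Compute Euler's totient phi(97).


phi(n) counts integers in [1, n] coprime to n. Using the multiplicative formula phi(n) = n * prod_{p | n} (1 - 1/p):
97 = 97, so
phi(97) = 97 * (1 - 1/97) = 96.

96


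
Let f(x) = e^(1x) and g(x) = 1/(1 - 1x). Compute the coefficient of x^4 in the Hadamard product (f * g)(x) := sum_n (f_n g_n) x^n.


Expanding: f_k = 1^k/k! (from e^(1x)) and g_k = 1^k (from 1/(1 - 1x)). So the Hadamard coefficient (f * g)_k = 1^k 1^k / k! = (1)^k / k!.
For k = 4: 1^4/4! = 1/24 = 1/24.

1/24


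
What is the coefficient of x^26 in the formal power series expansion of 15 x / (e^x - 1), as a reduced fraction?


The exponential generating function for Bernoulli numbers is
x / (e^x - 1) = sum_{k>=0} B_k x^k / k!.
So the coefficient of x^26 in 15 x / (e^x - 1) is 15 B_26 / 26!.
Computing: B_26 = 8553103/6, 26! = 403291461126605635584000000, giving
15 * 8553103/6 / 403291461126605635584000000 = 657931/12408968034664788787200000.

657931/12408968034664788787200000


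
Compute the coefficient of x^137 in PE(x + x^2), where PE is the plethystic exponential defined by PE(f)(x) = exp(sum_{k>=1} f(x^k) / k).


With f(x) = x + x^2, the exponent is sum_{k>=1} (x^k + x^(2k)) / k = -ln(1 - x) - ln(1 - x^2). Exponentiating:
PE(x + x^2) = 1 / ((1 - x)(1 - x^2)).
This is the generating function for partitions of n into parts of size 1 or 2. The number of 2's can be any j in 0..68, and the rest are 1's, so
[x^137] = floor(137/2) + 1 = 69.

69


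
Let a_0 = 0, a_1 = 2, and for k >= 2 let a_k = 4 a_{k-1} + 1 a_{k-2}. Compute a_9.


Iterating the recurrence forward:
a_0 = 0
a_1 = 2
a_2 = 4*2 + 1*0 = 8
a_3 = 4*8 + 1*2 = 34
a_4 = 4*34 + 1*8 = 144
a_5 = 4*144 + 1*34 = 610
a_6 = 4*610 + 1*144 = 2584
a_7 = 4*2584 + 1*610 = 10946
a_8 = 4*10946 + 1*2584 = 46368
a_9 = 4*46368 + 1*10946 = 196418
So a_9 = 196418.

196418


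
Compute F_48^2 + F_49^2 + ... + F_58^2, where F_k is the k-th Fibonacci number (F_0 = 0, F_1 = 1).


There is a standard identity sum_{k=0}^{N} F_k^2 = F_N * F_{N+1} (proved inductively from the telescoping relation F_k^2 = F_k F_{k+1} - F_{k-1} F_k). Then
sum_{k=48}^{58} F_k^2 = F_58 F_59 - F_47 F_48.
Computing: F_58 = 591286729879, F_59 = 956722026041, F_47 = 2971215073, F_48 = 4807526976.
Sum = 591286729879 * 956722026041 - 2971215073 * 4807526976 = 565682753984379425469791.

565682753984379425469791


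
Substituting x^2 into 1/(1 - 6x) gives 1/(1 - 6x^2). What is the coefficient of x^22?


The coefficient of x^(2m) in 1/(1 - 6x^2) is 6^m.
With n = 22 = 2*11, the coefficient is 6^11 = 362797056.

362797056


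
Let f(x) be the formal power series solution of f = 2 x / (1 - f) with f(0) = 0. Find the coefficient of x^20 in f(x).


Apply Lagrange inversion: f = 2 x * phi(f) with phi(t) = 1/(1 - t), so
[x^n] f = 2^n * (1/n) [t^(n-1)] phi(t)^n = 2^n * (1/n) [t^(n-1)] (1 - t)^(-n) = 2^n * (1/n) C(2n - 2, n - 1) = 2^n * C_{n-1}.
For n = 20: C_19 = C(38, 19) / 20 = 35345263800/20 = 1767263190.
With the 2^20 = 1048576 factor, the coefficient is 1048576 * 1767263190 = 1853109766717440.

1853109766717440


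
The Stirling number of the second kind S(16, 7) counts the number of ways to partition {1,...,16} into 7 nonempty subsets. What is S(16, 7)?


Using the explicit formula S(n,k) = (1/k!) sum_{j=0}^{k} (-1)^(k-j) C(k,j) j^n:
S(16, 7) = 3281882604
Equivalently, S(n,k) is n! times the coefficient of x^n in the EGF (e^x - 1)^k / k!.

3281882604


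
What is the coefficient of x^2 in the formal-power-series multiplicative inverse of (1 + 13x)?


The inverse is 1/(1 + 13x). Apply the geometric identity 1/(1 - y) = sum_{k>=0} y^k with y = -13x:
1/(1 + 13x) = sum_{k>=0} (-13)^k x^k.
So the coefficient of x^2 is (-13)^2 = 169.

169


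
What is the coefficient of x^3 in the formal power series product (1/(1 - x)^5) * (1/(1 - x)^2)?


Combine the factors: (1/(1 - x)^5) * (1/(1 - x)^2) = 1/(1 - x)^7.
Then use 1/(1 - x)^r = sum_{k>=0} C(k + r - 1, r - 1) x^k with r = 7 and k = 3:
C(9, 6) = 84.

84


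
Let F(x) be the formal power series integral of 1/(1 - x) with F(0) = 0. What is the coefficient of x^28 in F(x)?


1/(1 - x) = sum_{k>=0} x^k. Integrating termwise and using F(0) = 0 gives
F(x) = sum_{k>=0} x^(k+1) / (k+1) = sum_{m>=1} x^m / m = -ln(1 - x).
So the coefficient of x^28 is 1/28 = 1/28.

1/28


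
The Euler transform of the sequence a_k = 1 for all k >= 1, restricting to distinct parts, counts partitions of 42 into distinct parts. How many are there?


Partitions of 42 into distinct parts can be computed via generating function.
Product (1+x)(1+x^2)(1+x^3)...
The coefficient of x^42 = 1426

1426


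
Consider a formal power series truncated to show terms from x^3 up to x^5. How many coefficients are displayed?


From x^3 to x^5 inclusive, the count is 5 - 3 + 1 = 3.

3


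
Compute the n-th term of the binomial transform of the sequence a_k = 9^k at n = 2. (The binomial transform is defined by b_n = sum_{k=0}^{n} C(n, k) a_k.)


With a_k = 9^k, b_n = sum_{k=0}^{n} C(n, k) 9^k = (1 + 9)^n by the binomial theorem.
For n = 2: (1 + 9)^2 = 10^2 = 100.

100


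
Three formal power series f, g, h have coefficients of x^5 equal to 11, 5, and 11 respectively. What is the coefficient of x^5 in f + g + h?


Series addition is componentwise:
11 + 5 + 11
= 27

27


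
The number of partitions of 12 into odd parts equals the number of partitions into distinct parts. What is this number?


Computing partitions of 12 into odd parts (1, 3, 5, ...):
Using the generating function prod_{k>=0} 1/(1-x^(2k+1)),
the count is 15

15


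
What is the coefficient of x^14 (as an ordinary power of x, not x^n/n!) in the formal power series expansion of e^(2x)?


The exponential series is e^y = sum_{k>=0} y^k / k!. Substituting y = 2x gives
e^(2x) = sum_{k>=0} 2^k x^k / k!.
So the coefficient of x^n is a^n/n! with a = 2, n = 14:
2^14 / 14! = 16384/87178291200 = 8/42567525

8/42567525


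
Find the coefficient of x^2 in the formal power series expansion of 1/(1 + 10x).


Write 1/(1 + c x) = 1/(1 - (-c) x) and apply the geometric-series identity
1/(1 - y) = sum_{k>=0} y^k to get 1/(1 + c x) = sum_{k>=0} (-c)^k x^k.
So the coefficient of x^k is (-c)^k = (-1)^k * c^k.
Here c = 10 and k = 2:
(-10)^2 = 1 * 100 = 100

100


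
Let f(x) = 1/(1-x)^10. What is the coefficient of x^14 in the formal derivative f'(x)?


Differentiate: d/dx [ 1/(1-x)^r ] = r / (1-x)^(r+1).
Here r = 10, so f'(x) = 10 / (1-x)^11.
The expansion of 1/(1-x)^(r+1) has coefficient of x^n equal to C(n+r, r).
So the coefficient of x^14 in f'(x) is
10 * C(24, 10) = 10 * 1961256 = 19612560

19612560


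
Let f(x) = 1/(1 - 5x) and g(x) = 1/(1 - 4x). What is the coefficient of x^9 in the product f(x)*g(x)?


The coefficient of x^n in f*g is the Cauchy product: sum_{k=0}^{n} a^k * b^(n-k).
With a=5, b=4, n=9:
sum_{k=0}^{9} 5^k * 4^(9-k)
= 8717049

8717049


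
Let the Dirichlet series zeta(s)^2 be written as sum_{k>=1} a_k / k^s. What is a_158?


The Dirichlet convolution of the constant function 1 with itself gives (1 * 1)(k) = sum_{d | k} 1 = d(k), the number of positive divisors of k.
Since zeta(s) = sum_{k>=1} 1/k^s, we have zeta(s)^2 = sum_{k>=1} d(k)/k^s, so a_k = d(k).
For k = 158: the divisors are 1, 2, 79, 158.
Count = 4.

4


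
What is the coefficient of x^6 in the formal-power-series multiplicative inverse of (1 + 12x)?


The inverse is 1/(1 + 12x). Apply the geometric identity 1/(1 - y) = sum_{k>=0} y^k with y = -12x:
1/(1 + 12x) = sum_{k>=0} (-12)^k x^k.
So the coefficient of x^6 is (-12)^6 = 2985984.

2985984


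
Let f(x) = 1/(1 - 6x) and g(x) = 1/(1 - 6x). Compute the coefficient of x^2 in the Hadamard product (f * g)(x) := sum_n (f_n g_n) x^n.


f has coefficients f_k = 6^k and g has coefficients g_k = 6^k, so the Hadamard product has coefficient (f*g)_k = 6^k * 6^k = 36^k.
For k = 2: 36^2 = 1296.

1296


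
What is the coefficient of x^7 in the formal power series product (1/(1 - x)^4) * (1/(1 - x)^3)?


Combine the factors: (1/(1 - x)^4) * (1/(1 - x)^3) = 1/(1 - x)^7.
Then use 1/(1 - x)^r = sum_{k>=0} C(k + r - 1, r - 1) x^k with r = 7 and k = 7:
C(13, 6) = 1716.

1716


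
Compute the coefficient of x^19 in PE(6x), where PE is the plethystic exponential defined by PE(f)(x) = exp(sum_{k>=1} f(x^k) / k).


With f(x) = 6x, the exponent is sum_{k>=1} 6 x^k / k = 6 * (-ln(1 - x)). Exponentiating:
PE(6x) = exp(-6 ln(1 - x)) = 1/(1 - x)^6.
By the negative binomial expansion, [x^n] 1/(1 - x)^6 = C(n + 5, 5).
For n = 19: C(24, 5) = 42504.

42504


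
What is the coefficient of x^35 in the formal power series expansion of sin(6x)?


The Maclaurin series is sin(t) = sum_{k>=0} (-1)^k t^(2k+1) / (2k+1)!, so substituting t = 6x, only odd powers of x are nonzero, with coefficient of x^(2k+1) equal to (-1)^k 6^(2k+1) / (2k+1)!.
Write 35 = 2*17 + 1, giving the coefficient (-1)^17 * 6^35 / 35! = -1719070799748422591028658176/10333147966386144929666651337523200000000 = -27894275208/167669460258147894921875.

-27894275208/167669460258147894921875


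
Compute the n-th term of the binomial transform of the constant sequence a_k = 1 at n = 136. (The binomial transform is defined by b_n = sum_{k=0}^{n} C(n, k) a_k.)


With a_k = 1 for all k, b_n = sum_{k=0}^{n} C(n, k) = 2^n by the binomial theorem.
For n = 136: 2^136 = 87112285931760246646623899502532662132736.

87112285931760246646623899502532662132736


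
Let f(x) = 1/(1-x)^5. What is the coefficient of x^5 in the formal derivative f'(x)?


Differentiate: d/dx [ 1/(1-x)^r ] = r / (1-x)^(r+1).
Here r = 5, so f'(x) = 5 / (1-x)^6.
The expansion of 1/(1-x)^(r+1) has coefficient of x^n equal to C(n+r, r).
So the coefficient of x^5 in f'(x) is
5 * C(10, 5) = 5 * 252 = 1260

1260


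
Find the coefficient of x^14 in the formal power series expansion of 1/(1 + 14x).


Write 1/(1 + c x) = 1/(1 - (-c) x) and apply the geometric-series identity
1/(1 - y) = sum_{k>=0} y^k to get 1/(1 + c x) = sum_{k>=0} (-c)^k x^k.
So the coefficient of x^k is (-c)^k = (-1)^k * c^k.
Here c = 14 and k = 14:
(-14)^14 = 1 * 11112006825558016 = 11112006825558016

11112006825558016


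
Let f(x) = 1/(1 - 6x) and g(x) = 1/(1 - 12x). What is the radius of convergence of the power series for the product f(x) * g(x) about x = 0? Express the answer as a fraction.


The radius of 1/(1 - 6x) is 1/6 (nearest singularity at x = 1/6), and the radius of 1/(1 - 12x) is 1/12.
The product f(x)*g(x) = 1/((1 - 6x)(1 - 12x)) has singularities at both 1/6 and 1/12, so its radius of convergence is the distance to the nearest one:
min(1/6, 1/12) = 1/12.

1/12


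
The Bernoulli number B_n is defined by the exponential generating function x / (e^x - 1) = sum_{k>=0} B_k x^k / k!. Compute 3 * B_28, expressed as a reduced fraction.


Bernoulli numbers can also be computed recursively via B_0 = 1 and sum_{j=0}^{m} C(m+1, j) B_j = 0 for m >= 1. Odd-index Bernoulli numbers vanish for k >= 3.
Computing B_28 = -23749461029/870, so 3 * B_28 = 3 * -23749461029/870 = -23749461029/290.

-23749461029/290


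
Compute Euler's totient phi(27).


phi(n) counts integers in [1, n] coprime to n. Using the multiplicative formula phi(n) = n * prod_{p | n} (1 - 1/p):
27 = 3^3, so
phi(27) = 27 * (1 - 1/3) = 18.

18


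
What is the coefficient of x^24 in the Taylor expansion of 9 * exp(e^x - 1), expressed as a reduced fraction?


exp(e^x - 1) = sum_{k>=0} Bell_k x^k / k!, where Bell_k is the k-th Bell number.
So the coefficient of x^24 is 9 * Bell_24 / 24!.
Computing: Bell_24 = 445958869294805289 and 24! = 620448401733239439360000, giving
9 * 445958869294805289/620448401733239439360000 = 148652956431601763/22979570434564423680000.

148652956431601763/22979570434564423680000


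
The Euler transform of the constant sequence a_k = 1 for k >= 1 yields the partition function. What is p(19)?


The Euler transform converts the sequence a_k = 1 into the number of integer partitions.
Using the recurrence or dynamic programming:
p(19) = 490

490


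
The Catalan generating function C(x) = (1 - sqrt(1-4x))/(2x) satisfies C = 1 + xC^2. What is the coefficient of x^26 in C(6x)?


Substituting x -> 6x scales the n-th coefficient by 6^n, so [x^26] C(6x) = 6^26 * C_26.
C_26 = C(2*26, 26)/(27) = 495918532948104/27 = 18367353072152.
So 6^26 * 18367353072152 = 170581728179578208256 * 18367353072152 = 3133134829132173193758393250086912.

3133134829132173193758393250086912


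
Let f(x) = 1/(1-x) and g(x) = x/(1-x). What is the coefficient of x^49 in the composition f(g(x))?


First simplify the composition: f(g(x)) = 1/(1 - x/(1-x)) = (1-x)/((1-x) - x) = (1-x)/(1-2x).
Now extract the coefficient. Write (1-x)/(1-2x) = 1/(1-2x) - x/(1-2x).
The coefficient of x^n in 1/(1-2x) is 2^n, and in x/(1-2x) is 2^(n-1) (for n >= 1).
So the coefficient of x^49 is 2^49 - 2^48 = 562949953421312 - 281474976710656 = 281474976710656.

281474976710656


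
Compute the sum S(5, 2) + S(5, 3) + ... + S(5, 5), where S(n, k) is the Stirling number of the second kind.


By definition, S(n, k) counts partitions of an n-set into exactly k nonempty blocks.
Computing row n = 5 for k = 2..5:
S(5, k): 15, 25, 10, 1
Sum = 51.

51


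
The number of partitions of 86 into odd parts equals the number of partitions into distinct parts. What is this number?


Computing partitions of 86 into odd parts (1, 3, 5, ...):
Using the generating function prod_{k>=0} 1/(1-x^(2k+1)),
the count is 133184

133184


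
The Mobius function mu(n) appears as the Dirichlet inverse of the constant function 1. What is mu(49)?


49 has a squared prime factor, so mu(49) = 0.
Factorization reveals a repeated prime.

0


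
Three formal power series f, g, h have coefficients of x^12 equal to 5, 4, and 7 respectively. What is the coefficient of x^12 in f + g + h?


Series addition is componentwise:
5 + 4 + 7
= 16

16


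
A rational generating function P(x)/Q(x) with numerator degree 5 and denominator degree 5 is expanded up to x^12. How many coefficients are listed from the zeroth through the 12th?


Expanding up to x^12 gives the coefficients for x^0, x^1, ..., x^12.
That is 12 + 1 = 13 coefficients in total.

13


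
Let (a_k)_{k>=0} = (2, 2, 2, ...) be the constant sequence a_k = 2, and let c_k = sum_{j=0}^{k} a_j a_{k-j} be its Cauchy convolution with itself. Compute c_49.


Since a_j = 2 for all j >= 0, the convolution sum becomes
c_k = sum_{j=0}^{k} 2 * 2 = 4 * (k + 1).
Equivalently, the generating function of (a_k) is 2/(1 - x) and its square is 4/(1 - x)^2 = sum_{k>=0} 4(k + 1) x^k.
For k = 49: 4 * 50 = 200.

200


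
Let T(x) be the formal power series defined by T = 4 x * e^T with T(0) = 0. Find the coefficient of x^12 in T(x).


Apply the Lagrange inversion formula: if T = 4 x * phi(T) with phi(t) = e^t, then
[x^n] T = 4^n * (1/n) [t^(n-1)] phi(t)^n = 4^n * (1/n) [t^(n-1)] e^(n t) = 4^n * (1/n) * n^(n-1) / (n-1)! = 4^n * n^(n-1) / n!.
When c = 1 this is the Cayley count of rooted labeled trees on n vertices, divided by n!.
For n = 12: 4^12 * 12^11 / 12! = 16777216 * 743008370688/479001600 = 50096498540544/1925.

50096498540544/1925


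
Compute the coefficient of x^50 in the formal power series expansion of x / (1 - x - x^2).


Let f(x) = sum_{k>=0} a_k x^k. Multiplying f(x) * (1 - x - x^2) = x and matching coefficients gives a_0 = 0, a_1 = 1, and a_k = a_{k-1} + a_{k-2} for k >= 2. These are the Fibonacci numbers F_k.
Iterating from F_0 = 0, F_1 = 1:
F_0=0, F_1=1, F_2=1, F_3=2, F_4=3, F_5=5, F_6=8, F_7=13, F_8=21, F_9=34, ...
F_50 = 12586269025.

12586269025


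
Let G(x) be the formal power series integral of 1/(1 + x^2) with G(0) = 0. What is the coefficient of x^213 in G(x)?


1/(1 + x^2) = sum_{j>=0} (-1)^j x^(2j). Integrating termwise with G(0) = 0:
G(x) = sum_{j>=0} (-1)^j x^(2j+1) / (2j+1) = arctan(x).
Only odd powers are nonzero. For x^213 write 213 = 2*106 + 1, giving
(-1)^106 / 213 = 1/213 = 1/213.

1/213


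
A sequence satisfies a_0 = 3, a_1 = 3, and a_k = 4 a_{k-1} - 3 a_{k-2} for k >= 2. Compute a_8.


The characteristic equation is t^2 - 4 t + 3 = 0, with roots r_1 = 3 and r_2 = 1 (so c_1 = r_1 + r_2, c_2 = -r_1 r_2 as required).
One can use the closed form a_n = A r_1^n + B r_2^n, but direct iteration is more reliable:
a_0 = 3, a_1 = 3, a_2 = 3, a_3 = 3, a_4 = 3, a_5 = 3, a_6 = 3, a_7 = 3, a_8 = 3.
So a_8 = 3.

3


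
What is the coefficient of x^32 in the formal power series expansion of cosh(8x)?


The Maclaurin series is cosh(t) = sum_{m>=0} t^(2m) / (2m)!, so substituting t = 8x, only even powers of x are nonzero, with coefficient of x^(2m) equal to 8^(2m) / (2m)!.
For x^32 the coefficient is 8^32/32! = 79228162514264337593543950336/263130836933693530167218012160000000 = 36893488147419103232/122529844256906551386796875.

36893488147419103232/122529844256906551386796875


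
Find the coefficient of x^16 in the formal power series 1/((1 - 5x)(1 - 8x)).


By partial fractions or Cauchy convolution:
The coefficient equals sum_{k=0}^{16} 5^k * 8^(16-k).
= 750345624744041

750345624744041


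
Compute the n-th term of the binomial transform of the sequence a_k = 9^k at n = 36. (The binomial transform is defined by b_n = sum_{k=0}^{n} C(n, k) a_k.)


With a_k = 9^k, b_n = sum_{k=0}^{n} C(n, k) 9^k = (1 + 9)^n by the binomial theorem.
For n = 36: (1 + 9)^36 = 10^36 = 1000000000000000000000000000000000000.

1000000000000000000000000000000000000


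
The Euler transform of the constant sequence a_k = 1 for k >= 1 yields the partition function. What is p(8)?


The Euler transform converts the sequence a_k = 1 into the number of integer partitions.
Using the recurrence or dynamic programming:
p(8) = 22

22


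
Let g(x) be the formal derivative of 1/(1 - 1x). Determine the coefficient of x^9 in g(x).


Differentiate termwise: d/dx sum_{k>=0} 1^k x^k = sum_{k>=1} k 1^k x^(k-1) = sum_{j>=0} (j+1) 1^(j+1) x^j.
Equivalently, d/dx [1/(1 - 1x)] = 1/(1 - 1x)^2.
For j = 9: 10 * 1^10 = 10 * 1 = 10.

10


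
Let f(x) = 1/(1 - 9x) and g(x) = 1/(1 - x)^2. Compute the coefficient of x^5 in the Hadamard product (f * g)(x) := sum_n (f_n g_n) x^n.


f has coefficients f_k = 9^k. For g = 1/(1 - x)^2 the coefficient is g_k = C(k + 1, 1) = k + 1. The Hadamard coefficient is (f * g)_k = 9^k * (k + 1).
For k = 5: 9^5 * 6 = 59049 * 6 = 354294.

354294


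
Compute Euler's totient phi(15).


phi(n) counts integers in [1, n] coprime to n. Using the multiplicative formula phi(n) = n * prod_{p | n} (1 - 1/p):
15 = 3 * 5, so
phi(15) = 15 * (1 - 1/3) * (1 - 1/5) = 8.

8


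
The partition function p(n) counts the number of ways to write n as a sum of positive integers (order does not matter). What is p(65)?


Using the generating function prod_{k>=1} 1/(1-x^k), we compute p(65).
By dynamic programming over parts 1 through 65:
p(65) = 2012558

2012558


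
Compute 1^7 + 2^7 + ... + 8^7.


This power sum has a closed form given by Faulhaber's formula
sum_{k=1}^{m} k^p = (1 / (p + 1)) * sum_{j=0}^{p} C(p + 1, j) B_j m^(p + 1 - j),
but for small m direct computation is fastest:
1 + 128 + 2187 + 16384 + 78125 + 279936 + 823543 + 2097152 = 3297456.

3297456


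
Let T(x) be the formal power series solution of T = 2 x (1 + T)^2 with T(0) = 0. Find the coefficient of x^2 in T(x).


Apply the Lagrange inversion formula: if T = 2 x * phi(T) with phi(t) = (1 + t)^2, then [x^n] T = 2^n * (1/n) [t^(n-1)] phi(t)^n = 2^n * (1/n) [t^(n-1)] (1 + t)^(2n) = 2^n * (1/n) C(2n, n-1).
Using the identity C(2n, n-1) = C(2n, n) * n / (n+1), the unscaled factor equals C(2n, n) / (n+1) = C_n, the n-th Catalan number.
For n = 2: C_2 = C(4, 2) / 3 = 6/3 = 2.
With the 2^2 = 4 factor, the coefficient is 4 * 2 = 8.

8


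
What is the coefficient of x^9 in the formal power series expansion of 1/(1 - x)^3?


The negative binomial / multiset identity is
1/(1 - x)^r = sum_{k>=0} C(k + r - 1, r - 1) x^k.
Here r = 3 and k = 9, so the coefficient is
C(9 + 2, 2) = C(11, 2)
= 55

55


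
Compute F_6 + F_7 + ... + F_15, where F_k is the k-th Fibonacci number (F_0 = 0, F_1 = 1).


Use the identity sum_{k=0}^{N} F_k = F_{N+2} - 1 (which follows from F_{k+2} - F_{k+1} = F_k). Then
sum_{k=6}^{15} F_k = (F_{17} - 1) - (F_{7} - 1) = F_{17} - F_{7}.
Computing: F_{17} = 1597, F_{7} = 13, so
Sum = 1597 - 13 = 1584.

1584


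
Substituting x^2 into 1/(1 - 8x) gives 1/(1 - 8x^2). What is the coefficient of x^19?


Since 1/(1 - 8x^2) only has even powers of x,
the coefficient of x^19 (odd) is 0.

0


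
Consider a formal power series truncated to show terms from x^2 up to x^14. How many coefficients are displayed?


From x^2 to x^14 inclusive, the count is 14 - 2 + 1 = 13.

13


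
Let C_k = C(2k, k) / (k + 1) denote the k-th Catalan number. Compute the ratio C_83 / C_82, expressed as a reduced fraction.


Using C_k = (2k)! / (k! (k+1)!), the ratio C_{k+1}/C_k simplifies to
C_{k+1}/C_k = [(2k+2)! / ((k+1)! (k+2)!)] * [k! (k+1)! / (2k)!]
 = (2k+2)(2k+1) / ((k+1)(k+2)) = 2(2k+1) / (k+2).
For k = 82: 2(2*82 + 1) / (82 + 2) = 330/84 = 55/14.

55/14


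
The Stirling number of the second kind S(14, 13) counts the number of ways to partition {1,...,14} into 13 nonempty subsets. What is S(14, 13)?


Using the explicit formula S(n,k) = (1/k!) sum_{j=0}^{k} (-1)^(k-j) C(k,j) j^n:
S(14, 13) = 91
Equivalently, S(n,k) is n! times the coefficient of x^n in the EGF (e^x - 1)^k / k!.

91


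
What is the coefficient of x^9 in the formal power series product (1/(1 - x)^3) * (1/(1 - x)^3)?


Combine the factors: (1/(1 - x)^3) * (1/(1 - x)^3) = 1/(1 - x)^6.
Then use 1/(1 - x)^r = sum_{k>=0} C(k + r - 1, r - 1) x^k with r = 6 and k = 9:
C(14, 5) = 2002.

2002


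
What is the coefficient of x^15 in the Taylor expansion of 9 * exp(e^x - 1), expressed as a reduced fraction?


exp(e^x - 1) = sum_{k>=0} Bell_k x^k / k!, where Bell_k is the k-th Bell number.
So the coefficient of x^15 is 9 * Bell_15 / 15!.
Computing: Bell_15 = 1382958545 and 15! = 1307674368000, giving
9 * 1382958545/1307674368000 = 276591709/29059430400.

276591709/29059430400


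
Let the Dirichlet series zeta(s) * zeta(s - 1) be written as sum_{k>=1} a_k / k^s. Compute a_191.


Convolution gives a_k = sum_{d | k} d * 1 = sum_{d | k} d = sigma(k), the sum of positive divisors of k.
For k = 191, the divisors are 1, 191, so
sigma(191) = 1 + 191 = 192.

192


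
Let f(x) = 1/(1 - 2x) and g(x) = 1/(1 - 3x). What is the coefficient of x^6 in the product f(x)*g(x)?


The coefficient of x^n in f*g is the Cauchy product: sum_{k=0}^{n} a^k * b^(n-k).
With a=2, b=3, n=6:
sum_{k=0}^{6} 2^k * 3^(6-k)
= 2059

2059


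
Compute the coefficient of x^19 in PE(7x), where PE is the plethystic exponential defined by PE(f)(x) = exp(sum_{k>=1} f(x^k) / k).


With f(x) = 7x, the exponent is sum_{k>=1} 7 x^k / k = 7 * (-ln(1 - x)). Exponentiating:
PE(7x) = exp(-7 ln(1 - x)) = 1/(1 - x)^7.
By the negative binomial expansion, [x^n] 1/(1 - x)^7 = C(n + 6, 6).
For n = 19: C(25, 6) = 177100.

177100


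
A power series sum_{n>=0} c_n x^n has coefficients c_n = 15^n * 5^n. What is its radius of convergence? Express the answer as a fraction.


By the root test (Cauchy-Hadamard), the radius is R = 1 / limsup_n |c_n|^(1/n).
Here |c_n|^(1/n) = (15^n * 5^n)^(1/n) = 15 * 5 = 75 for all n.
So R = 1/75 = 1/75.

1/75


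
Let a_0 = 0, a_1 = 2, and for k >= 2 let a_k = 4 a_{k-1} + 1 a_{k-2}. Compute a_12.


Iterating the recurrence forward:
a_0 = 0
a_1 = 2
a_2 = 4*2 + 1*0 = 8
a_3 = 4*8 + 1*2 = 34
a_4 = 4*34 + 1*8 = 144
a_5 = 4*144 + 1*34 = 610
a_6 = 4*610 + 1*144 = 2584
a_7 = 4*2584 + 1*610 = 10946
a_8 = 4*10946 + 1*2584 = 46368
a_9 = 4*46368 + 1*10946 = 196418
a_10 = 4*196418 + 1*46368 = 832040
a_11 = 4*832040 + 1*196418 = 3524578
a_12 = 4*3524578 + 1*832040 = 14930352
So a_12 = 14930352.

14930352


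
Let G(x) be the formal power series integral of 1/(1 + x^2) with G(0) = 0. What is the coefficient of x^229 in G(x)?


1/(1 + x^2) = sum_{j>=0} (-1)^j x^(2j). Integrating termwise with G(0) = 0:
G(x) = sum_{j>=0} (-1)^j x^(2j+1) / (2j+1) = arctan(x).
Only odd powers are nonzero. For x^229 write 229 = 2*114 + 1, giving
(-1)^114 / 229 = 1/229 = 1/229.

1/229


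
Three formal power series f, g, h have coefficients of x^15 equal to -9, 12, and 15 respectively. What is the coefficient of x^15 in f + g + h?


Series addition is componentwise:
-9 + 12 + 15
= 18

18


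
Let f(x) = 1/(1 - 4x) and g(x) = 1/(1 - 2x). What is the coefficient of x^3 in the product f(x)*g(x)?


The coefficient of x^n in f*g is the Cauchy product: sum_{k=0}^{n} a^k * b^(n-k).
With a=4, b=2, n=3:
sum_{k=0}^{3} 4^k * 2^(3-k)
= 120

120


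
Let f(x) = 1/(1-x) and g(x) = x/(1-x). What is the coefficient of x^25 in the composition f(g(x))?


First simplify the composition: f(g(x)) = 1/(1 - x/(1-x)) = (1-x)/((1-x) - x) = (1-x)/(1-2x).
Now extract the coefficient. Write (1-x)/(1-2x) = 1/(1-2x) - x/(1-2x).
The coefficient of x^n in 1/(1-2x) is 2^n, and in x/(1-2x) is 2^(n-1) (for n >= 1).
So the coefficient of x^25 is 2^25 - 2^24 = 33554432 - 16777216 = 16777216.

16777216


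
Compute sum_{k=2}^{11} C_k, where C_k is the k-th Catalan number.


C_2 through C_11: 2, 5, 14, 42, 132, 429, 1430, 4862, 16796, 58786
Sum = 2 + 5 + 14 + 42 + 132 + 429 + 1430 + 4862 + 16796 + 58786
= 82498

82498


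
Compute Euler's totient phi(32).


phi(n) counts integers in [1, n] coprime to n. Using the multiplicative formula phi(n) = n * prod_{p | n} (1 - 1/p):
32 = 2^5, so
phi(32) = 32 * (1 - 1/2) = 16.

16


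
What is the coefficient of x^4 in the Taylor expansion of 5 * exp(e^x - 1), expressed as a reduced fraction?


exp(e^x - 1) = sum_{k>=0} Bell_k x^k / k!, where Bell_k is the k-th Bell number.
So the coefficient of x^4 is 5 * Bell_4 / 4!.
Computing: Bell_4 = 15 and 4! = 24, giving
5 * 15/24 = 25/8.

25/8


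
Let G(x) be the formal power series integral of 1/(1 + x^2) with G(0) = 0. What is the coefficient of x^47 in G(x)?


1/(1 + x^2) = sum_{j>=0} (-1)^j x^(2j). Integrating termwise with G(0) = 0:
G(x) = sum_{j>=0} (-1)^j x^(2j+1) / (2j+1) = arctan(x).
Only odd powers are nonzero. For x^47 write 47 = 2*23 + 1, giving
(-1)^23 / 47 = -1/47 = -1/47.

-1/47


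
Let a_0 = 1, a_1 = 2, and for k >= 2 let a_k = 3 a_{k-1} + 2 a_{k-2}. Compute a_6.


Iterating the recurrence forward:
a_0 = 1
a_1 = 2
a_2 = 3*2 + 2*1 = 8
a_3 = 3*8 + 2*2 = 28
a_4 = 3*28 + 2*8 = 100
a_5 = 3*100 + 2*28 = 356
a_6 = 3*356 + 2*100 = 1268
So a_6 = 1268.

1268


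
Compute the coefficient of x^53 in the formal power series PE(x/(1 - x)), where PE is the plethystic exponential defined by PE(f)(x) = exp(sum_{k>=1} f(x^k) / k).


For f(x) = x/(1 - x) we have
sum_{k>=1} f(x^k) / k = sum_{k>=1} (1/k) * x^k / (1 - x^k) = sum_{k, m >= 1} x^(k m) / k,
which after exponentiating simplifies to
PE(x/(1 - x)) = prod_{k>=1} 1 / (1 - x^k).
This is the generating function for the partition function p(n), so the coefficient of x^53 is p(53).
Computing p(53) by dynamic programming over parts 1, 2, ..., 53: p(53) = 329931.

329931


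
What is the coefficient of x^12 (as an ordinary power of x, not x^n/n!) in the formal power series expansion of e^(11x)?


The exponential series is e^y = sum_{k>=0} y^k / k!. Substituting y = 11x gives
e^(11x) = sum_{k>=0} 11^k x^k / k!.
So the coefficient of x^n is a^n/n! with a = 11, n = 12:
11^12 / 12! = 3138428376721/479001600 = 285311670611/43545600

285311670611/43545600


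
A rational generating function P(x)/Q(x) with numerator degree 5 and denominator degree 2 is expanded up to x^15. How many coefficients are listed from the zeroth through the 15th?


Expanding up to x^15 gives the coefficients for x^0, x^1, ..., x^15.
That is 15 + 1 = 16 coefficients in total.

16


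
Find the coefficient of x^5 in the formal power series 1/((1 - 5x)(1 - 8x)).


By partial fractions or Cauchy convolution:
The coefficient equals sum_{k=0}^{5} 5^k * 8^(5-k).
= 82173

82173


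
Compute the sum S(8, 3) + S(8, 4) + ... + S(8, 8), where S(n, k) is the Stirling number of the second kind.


By definition, S(n, k) counts partitions of an n-set into exactly k nonempty blocks.
Computing row n = 8 for k = 3..8:
S(8, k): 966, 1701, 1050, 266, 28, 1
Sum = 4012.

4012


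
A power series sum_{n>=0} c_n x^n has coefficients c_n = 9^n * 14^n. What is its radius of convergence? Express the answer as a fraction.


By the root test (Cauchy-Hadamard), the radius is R = 1 / limsup_n |c_n|^(1/n).
Here |c_n|^(1/n) = (9^n * 14^n)^(1/n) = 9 * 14 = 126 for all n.
So R = 1/126 = 1/126.

1/126


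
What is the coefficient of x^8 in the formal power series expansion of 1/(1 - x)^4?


The expansion 1/(1 - x)^r = sum_{k>=0} C(k + r - 1, r - 1) x^k follows from the multiset / negative-binomial theorem (or from repeated differentiation of the geometric series).
For r = 4 and k = 8:
C(11, 3) = 39916800 / (6 * 40320) = 165.

165


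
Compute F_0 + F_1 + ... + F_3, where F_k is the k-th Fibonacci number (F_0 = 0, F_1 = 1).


Use the identity sum_{k=0}^{N} F_k = F_{N+2} - 1 (which follows from F_{k+2} - F_{k+1} = F_k). Then
sum_{k=0}^{3} F_k = (F_{5} - 1) - (F_{1} - 1) = F_{5} - F_{1}.
Computing: F_{5} = 5, F_{1} = 1, so
Sum = 5 - 1 = 4.

4


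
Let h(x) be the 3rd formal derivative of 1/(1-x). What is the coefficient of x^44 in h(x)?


Differentiating 3 times: d^3/dx^3 [1/(1-x)] = 3!/(1-x)^4.
The expansion 1/(1-x)^4 = sum_{k>=0} C(k+3, 3) x^k, so the coefficient of x^n in 3!/(1-x)^4 is 3! * C(n+3, 3).
For n = 44: 6 * C(47, 3) = 6 * 16215 = 97290

97290


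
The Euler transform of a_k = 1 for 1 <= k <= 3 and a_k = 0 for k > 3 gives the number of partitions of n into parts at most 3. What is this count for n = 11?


Partitions of 11 into parts at most 3:
Using generating function (1-x)^(-1)(1-x^2)^(-1)(1-x^3)^(-1),
the coefficient of x^11 = 16

16


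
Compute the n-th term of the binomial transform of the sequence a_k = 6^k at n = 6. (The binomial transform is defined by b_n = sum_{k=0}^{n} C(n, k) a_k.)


With a_k = 6^k, b_n = sum_{k=0}^{n} C(n, k) 6^k = (1 + 6)^n by the binomial theorem.
For n = 6: (1 + 6)^6 = 7^6 = 117649.

117649


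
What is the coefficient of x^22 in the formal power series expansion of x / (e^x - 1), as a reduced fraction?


The exponential generating function for Bernoulli numbers is
x / (e^x - 1) = sum_{k>=0} B_k x^k / k!.
So the coefficient of x^22 in x / (e^x - 1) is B_22 / 22!.
Computing: B_22 = 854513/138, 22! = 1124000727777607680000, giving
854513/138 / 1124000727777607680000 = 77683/14101100039391805440000.

77683/14101100039391805440000


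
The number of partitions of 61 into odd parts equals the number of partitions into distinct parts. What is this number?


Computing partitions of 61 into odd parts (1, 3, 5, ...):
Using the generating function prod_{k>=0} 1/(1-x^(2k+1)),
the count is 12076

12076


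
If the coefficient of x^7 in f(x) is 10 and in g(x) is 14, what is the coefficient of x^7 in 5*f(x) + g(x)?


Scalar multiplication scales coefficients: 5 * 10 = 50.
Then add the g coefficient: 50 + 14
= 64

64


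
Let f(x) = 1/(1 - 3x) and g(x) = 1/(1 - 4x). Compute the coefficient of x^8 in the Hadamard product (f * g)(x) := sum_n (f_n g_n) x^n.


f has coefficients f_k = 3^k and g has coefficients g_k = 4^k, so the Hadamard product has coefficient (f*g)_k = 3^k * 4^k = 12^k.
For k = 8: 12^8 = 429981696.

429981696


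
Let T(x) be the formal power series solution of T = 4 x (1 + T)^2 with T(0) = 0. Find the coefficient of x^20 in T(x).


Apply the Lagrange inversion formula: if T = 4 x * phi(T) with phi(t) = (1 + t)^2, then [x^n] T = 4^n * (1/n) [t^(n-1)] phi(t)^n = 4^n * (1/n) [t^(n-1)] (1 + t)^(2n) = 4^n * (1/n) C(2n, n-1).
Using the identity C(2n, n-1) = C(2n, n) * n / (n+1), the unscaled factor equals C(2n, n) / (n+1) = C_n, the n-th Catalan number.
For n = 20: C_20 = C(40, 20) / 21 = 137846528820/21 = 6564120420.
With the 4^20 = 1099511627776 factor, the coefficient is 1099511627776 * 6564120420 = 7217326727911880785920.

7217326727911880785920


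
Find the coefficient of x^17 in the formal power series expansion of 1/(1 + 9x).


Write 1/(1 + c x) = 1/(1 - (-c) x) and apply the geometric-series identity
1/(1 - y) = sum_{k>=0} y^k to get 1/(1 + c x) = sum_{k>=0} (-c)^k x^k.
So the coefficient of x^k is (-c)^k = (-1)^k * c^k.
Here c = 9 and k = 17:
(-9)^17 = -1 * 16677181699666569 = -16677181699666569

-16677181699666569


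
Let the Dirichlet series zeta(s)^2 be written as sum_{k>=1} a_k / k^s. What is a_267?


The Dirichlet convolution of the constant function 1 with itself gives (1 * 1)(k) = sum_{d | k} 1 = d(k), the number of positive divisors of k.
Since zeta(s) = sum_{k>=1} 1/k^s, we have zeta(s)^2 = sum_{k>=1} d(k)/k^s, so a_k = d(k).
For k = 267: the divisors are 1, 3, 89, 267.
Count = 4.

4


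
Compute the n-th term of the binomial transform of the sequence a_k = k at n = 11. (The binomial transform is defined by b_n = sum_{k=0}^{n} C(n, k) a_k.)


With a_k = k, b_n = sum_{k=0}^{n} C(n, k) k. Using k * C(n, k) = n * C(n-1, k-1) gives b_n = n * sum_{k>=1} C(n-1, k-1) = n * 2^(n-1).
For n = 11: 11 * 2^10 = 11 * 1024 = 11264.

11264


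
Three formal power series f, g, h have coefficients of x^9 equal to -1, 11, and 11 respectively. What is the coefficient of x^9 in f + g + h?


Series addition is componentwise:
-1 + 11 + 11
= 21

21


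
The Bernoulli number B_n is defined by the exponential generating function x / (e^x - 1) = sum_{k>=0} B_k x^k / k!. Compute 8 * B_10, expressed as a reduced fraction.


Bernoulli numbers can also be computed recursively via B_0 = 1 and sum_{j=0}^{m} C(m+1, j) B_j = 0 for m >= 1. Odd-index Bernoulli numbers vanish for k >= 3.
Computing B_10 = 5/66, so 8 * B_10 = 8 * 5/66 = 20/33.

20/33


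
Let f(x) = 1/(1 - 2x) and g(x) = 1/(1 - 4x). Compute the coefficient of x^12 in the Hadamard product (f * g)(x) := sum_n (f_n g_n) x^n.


f has coefficients f_k = 2^k and g has coefficients g_k = 4^k, so the Hadamard product has coefficient (f*g)_k = 2^k * 4^k = 8^k.
For k = 12: 8^12 = 68719476736.

68719476736
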